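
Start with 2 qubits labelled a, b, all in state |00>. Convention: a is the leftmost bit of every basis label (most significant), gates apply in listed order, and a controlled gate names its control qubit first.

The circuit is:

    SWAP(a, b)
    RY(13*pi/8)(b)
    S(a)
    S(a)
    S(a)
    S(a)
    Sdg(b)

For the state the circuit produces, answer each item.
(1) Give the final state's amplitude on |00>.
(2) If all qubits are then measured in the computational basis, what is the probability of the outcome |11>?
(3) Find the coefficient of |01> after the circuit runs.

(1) The final state's coefficient on |00> equals -cos(3*pi/16). Key observation: the block from step 3 through step 6 cancels to the identity and can be dropped.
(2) A full measurement returns |11> with probability 0.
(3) The amplitude on |01> is -I*sin(3*pi/16).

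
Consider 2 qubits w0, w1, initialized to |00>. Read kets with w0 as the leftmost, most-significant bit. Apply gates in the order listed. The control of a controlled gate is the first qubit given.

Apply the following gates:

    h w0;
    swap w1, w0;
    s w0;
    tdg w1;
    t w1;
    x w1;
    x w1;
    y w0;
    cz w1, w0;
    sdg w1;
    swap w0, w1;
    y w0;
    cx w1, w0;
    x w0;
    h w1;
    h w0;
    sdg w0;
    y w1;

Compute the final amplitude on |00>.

|00> carries amplitude sqrt(2)*(-1 - I)/4 in the final state.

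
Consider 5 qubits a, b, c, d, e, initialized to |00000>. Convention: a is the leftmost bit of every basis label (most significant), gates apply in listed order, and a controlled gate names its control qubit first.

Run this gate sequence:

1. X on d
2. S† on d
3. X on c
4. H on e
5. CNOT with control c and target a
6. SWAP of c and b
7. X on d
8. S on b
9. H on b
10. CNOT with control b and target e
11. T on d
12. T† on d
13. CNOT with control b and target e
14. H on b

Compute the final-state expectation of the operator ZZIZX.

The observable ZZIZX averages to 1. Key observation: steps 9-14 multiply out to the identity, so the circuit reduces to the remaining gates.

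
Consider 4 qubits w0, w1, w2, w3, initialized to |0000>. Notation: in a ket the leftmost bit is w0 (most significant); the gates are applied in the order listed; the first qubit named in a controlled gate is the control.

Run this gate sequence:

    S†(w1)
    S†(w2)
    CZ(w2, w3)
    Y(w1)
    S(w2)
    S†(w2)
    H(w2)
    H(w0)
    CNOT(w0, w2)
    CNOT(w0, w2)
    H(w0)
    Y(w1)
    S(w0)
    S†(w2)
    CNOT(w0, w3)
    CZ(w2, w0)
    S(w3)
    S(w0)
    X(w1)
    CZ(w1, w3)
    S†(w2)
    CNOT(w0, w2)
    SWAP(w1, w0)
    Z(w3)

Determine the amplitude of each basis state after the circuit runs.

The resulting statevector has amplitude sqrt(2)/2 on |1000>, -sqrt(2)/2 on |1010>, and 0 on every other basis state. Key observation: steps 8-11 multiply out to the identity, so the circuit reduces to the remaining gates.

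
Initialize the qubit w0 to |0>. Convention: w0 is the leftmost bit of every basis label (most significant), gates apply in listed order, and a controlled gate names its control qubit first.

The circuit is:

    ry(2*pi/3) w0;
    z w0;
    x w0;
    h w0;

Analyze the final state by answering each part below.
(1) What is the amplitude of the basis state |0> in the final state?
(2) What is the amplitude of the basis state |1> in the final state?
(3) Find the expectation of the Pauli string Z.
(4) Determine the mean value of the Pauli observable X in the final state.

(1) |0> carries amplitude -sqrt(6)/4 + sqrt(2)/4 in the final state.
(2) |1> carries amplitude -sqrt(6)/4 - sqrt(2)/4 in the final state.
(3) The expectation value of Z is -sqrt(3)/2.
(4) In the final state, X has expectation 1/2.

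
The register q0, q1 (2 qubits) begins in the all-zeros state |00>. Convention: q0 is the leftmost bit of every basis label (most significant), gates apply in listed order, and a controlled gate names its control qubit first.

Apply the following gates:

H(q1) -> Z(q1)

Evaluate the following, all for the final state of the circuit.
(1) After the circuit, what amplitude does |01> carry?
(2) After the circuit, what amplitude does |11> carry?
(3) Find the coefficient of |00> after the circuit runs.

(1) |01> carries amplitude -sqrt(2)/2 in the final state.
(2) The final state's coefficient on |11> equals 0.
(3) The final state's coefficient on |00> equals sqrt(2)/2.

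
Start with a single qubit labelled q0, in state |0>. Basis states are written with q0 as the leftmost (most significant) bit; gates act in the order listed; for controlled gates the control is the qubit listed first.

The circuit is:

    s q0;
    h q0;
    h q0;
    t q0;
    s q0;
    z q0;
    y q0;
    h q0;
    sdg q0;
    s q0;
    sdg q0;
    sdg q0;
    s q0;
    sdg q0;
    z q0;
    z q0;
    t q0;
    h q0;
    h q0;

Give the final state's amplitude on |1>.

The final state's coefficient on |1> equals sqrt(2)*exp(3*I*pi/4)/2. Key observation: gates 2-3 undo each other exactly, leaving only the rest of the circuit to track.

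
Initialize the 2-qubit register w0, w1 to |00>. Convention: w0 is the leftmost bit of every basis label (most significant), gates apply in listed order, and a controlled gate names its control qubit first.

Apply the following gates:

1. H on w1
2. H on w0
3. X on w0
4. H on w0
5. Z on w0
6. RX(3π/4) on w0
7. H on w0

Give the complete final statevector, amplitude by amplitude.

After the circuit, the state carries amplitude sqrt(2 - sqrt(2))/4 - I*sqrt(sqrt(2) + 2)/4 on |00>, sqrt(2 - sqrt(2))/4 - I*sqrt(sqrt(2) + 2)/4 on |01>, sqrt(2 - sqrt(2))/4 + I*sqrt(sqrt(2) + 2)/4 on |10>, sqrt(2 - sqrt(2))/4 + I*sqrt(sqrt(2) + 2)/4 on |11>. Key observation: steps 2-5 multiply out to the identity, so the circuit reduces to the remaining gates.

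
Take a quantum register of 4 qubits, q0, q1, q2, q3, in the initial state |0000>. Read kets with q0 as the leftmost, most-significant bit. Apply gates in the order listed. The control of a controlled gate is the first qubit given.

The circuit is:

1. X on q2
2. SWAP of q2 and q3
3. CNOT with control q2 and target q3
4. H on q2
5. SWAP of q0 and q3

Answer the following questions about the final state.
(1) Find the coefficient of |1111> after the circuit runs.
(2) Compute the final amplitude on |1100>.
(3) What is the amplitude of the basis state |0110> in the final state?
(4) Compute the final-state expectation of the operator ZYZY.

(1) |1111> carries amplitude 0 in the final state.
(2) The final state's coefficient on |1100> equals 0.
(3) |0110> carries amplitude 0 in the final state.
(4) In the final state, ZYZY has expectation 0.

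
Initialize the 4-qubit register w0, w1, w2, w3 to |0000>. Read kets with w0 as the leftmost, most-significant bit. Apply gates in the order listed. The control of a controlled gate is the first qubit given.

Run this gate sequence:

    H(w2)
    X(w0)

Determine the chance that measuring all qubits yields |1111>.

The probability of measuring |1111> is 0.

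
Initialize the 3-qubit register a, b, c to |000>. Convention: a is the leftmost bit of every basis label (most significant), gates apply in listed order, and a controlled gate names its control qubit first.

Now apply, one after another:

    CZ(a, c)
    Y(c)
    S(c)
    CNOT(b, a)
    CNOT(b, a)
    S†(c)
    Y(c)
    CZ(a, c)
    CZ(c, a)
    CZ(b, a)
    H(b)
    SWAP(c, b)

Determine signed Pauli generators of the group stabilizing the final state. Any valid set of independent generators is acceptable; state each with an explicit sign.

One valid set of independent stabilizer generators is +IIX, +ZII, +IZI (any independent generating set of the same group is equally correct). Key observation: the block from step 1 through step 8 cancels to the identity and can be dropped.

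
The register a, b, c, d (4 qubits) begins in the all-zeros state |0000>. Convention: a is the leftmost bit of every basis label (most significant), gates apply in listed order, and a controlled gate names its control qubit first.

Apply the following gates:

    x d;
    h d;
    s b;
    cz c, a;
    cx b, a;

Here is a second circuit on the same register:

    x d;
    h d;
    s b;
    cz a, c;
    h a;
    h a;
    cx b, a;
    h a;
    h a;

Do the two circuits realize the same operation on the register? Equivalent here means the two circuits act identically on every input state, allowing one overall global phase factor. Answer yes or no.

Yes, they are equivalent — the unitaries differ by at most a global phase.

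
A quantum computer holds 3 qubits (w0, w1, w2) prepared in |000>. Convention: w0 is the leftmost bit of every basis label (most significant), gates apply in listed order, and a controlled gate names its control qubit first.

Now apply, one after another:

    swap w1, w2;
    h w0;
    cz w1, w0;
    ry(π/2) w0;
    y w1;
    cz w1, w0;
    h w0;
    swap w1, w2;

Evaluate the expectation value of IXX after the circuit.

The expectation value of IXX is 0.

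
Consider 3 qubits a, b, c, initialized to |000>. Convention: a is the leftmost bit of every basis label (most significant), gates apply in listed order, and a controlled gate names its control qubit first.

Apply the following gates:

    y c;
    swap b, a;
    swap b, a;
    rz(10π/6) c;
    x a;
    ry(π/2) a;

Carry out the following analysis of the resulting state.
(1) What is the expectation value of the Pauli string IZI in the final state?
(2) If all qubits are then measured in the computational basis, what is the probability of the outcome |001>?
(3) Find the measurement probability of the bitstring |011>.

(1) In the final state, IZI has expectation 1. Key observation: the block from step 2 through step 3 cancels to the identity and can be dropped.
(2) Outcome |001> occurs with probability 1/2.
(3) A full measurement returns |011> with probability 0.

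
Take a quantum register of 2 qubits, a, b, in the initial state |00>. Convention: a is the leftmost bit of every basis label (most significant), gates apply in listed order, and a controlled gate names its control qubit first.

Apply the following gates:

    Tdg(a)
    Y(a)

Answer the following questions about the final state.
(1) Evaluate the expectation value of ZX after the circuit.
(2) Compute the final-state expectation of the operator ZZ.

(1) The observable ZX averages to 0.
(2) The observable ZZ averages to -1.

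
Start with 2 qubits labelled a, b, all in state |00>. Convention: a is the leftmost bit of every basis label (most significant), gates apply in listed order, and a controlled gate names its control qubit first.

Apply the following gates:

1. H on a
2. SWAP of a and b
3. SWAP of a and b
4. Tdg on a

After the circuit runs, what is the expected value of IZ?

The observable IZ averages to 1. Key observation: gates 2-3 undo each other exactly, leaving only the rest of the circuit to track.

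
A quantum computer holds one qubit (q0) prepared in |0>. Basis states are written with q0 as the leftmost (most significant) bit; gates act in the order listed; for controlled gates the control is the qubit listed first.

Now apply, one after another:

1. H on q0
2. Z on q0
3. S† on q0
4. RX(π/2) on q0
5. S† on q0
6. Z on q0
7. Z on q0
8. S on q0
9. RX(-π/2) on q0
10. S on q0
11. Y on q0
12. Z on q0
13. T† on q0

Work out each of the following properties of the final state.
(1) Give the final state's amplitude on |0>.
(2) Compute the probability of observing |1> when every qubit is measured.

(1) |0> carries amplitude sqrt(2)*I/2 in the final state. Key observation: gates 3-10 undo each other exactly, leaving only the rest of the circuit to track.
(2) The probability of measuring |1> is 1/2.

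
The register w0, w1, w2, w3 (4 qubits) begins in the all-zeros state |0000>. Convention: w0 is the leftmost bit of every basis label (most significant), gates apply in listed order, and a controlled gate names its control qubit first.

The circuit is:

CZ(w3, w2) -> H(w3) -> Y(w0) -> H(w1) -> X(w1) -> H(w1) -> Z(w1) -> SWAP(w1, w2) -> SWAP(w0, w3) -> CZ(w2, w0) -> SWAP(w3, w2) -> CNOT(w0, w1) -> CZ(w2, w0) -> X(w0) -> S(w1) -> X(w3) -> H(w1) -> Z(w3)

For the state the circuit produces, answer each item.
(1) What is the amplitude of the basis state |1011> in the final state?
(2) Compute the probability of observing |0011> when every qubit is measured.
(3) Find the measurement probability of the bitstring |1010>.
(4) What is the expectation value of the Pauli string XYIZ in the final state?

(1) The final state's coefficient on |1011> equals -I/2. Key observation: the block from step 4 through step 7 cancels to the identity and can be dropped.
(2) A full measurement returns |0011> with probability 1/4.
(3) Outcome |1010> occurs with probability 0.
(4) The observable XYIZ averages to -1.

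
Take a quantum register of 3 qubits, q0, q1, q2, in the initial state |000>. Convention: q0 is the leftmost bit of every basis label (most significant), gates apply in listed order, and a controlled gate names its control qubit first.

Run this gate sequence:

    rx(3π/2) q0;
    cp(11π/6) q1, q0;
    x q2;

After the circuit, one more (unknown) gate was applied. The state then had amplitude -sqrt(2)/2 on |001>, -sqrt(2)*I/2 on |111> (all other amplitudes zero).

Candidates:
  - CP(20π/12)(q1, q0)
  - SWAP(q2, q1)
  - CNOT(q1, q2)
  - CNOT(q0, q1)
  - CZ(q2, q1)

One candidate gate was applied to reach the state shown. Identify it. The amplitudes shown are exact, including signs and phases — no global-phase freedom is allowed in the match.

It was CNOT(q0, q1) that produced the state shown.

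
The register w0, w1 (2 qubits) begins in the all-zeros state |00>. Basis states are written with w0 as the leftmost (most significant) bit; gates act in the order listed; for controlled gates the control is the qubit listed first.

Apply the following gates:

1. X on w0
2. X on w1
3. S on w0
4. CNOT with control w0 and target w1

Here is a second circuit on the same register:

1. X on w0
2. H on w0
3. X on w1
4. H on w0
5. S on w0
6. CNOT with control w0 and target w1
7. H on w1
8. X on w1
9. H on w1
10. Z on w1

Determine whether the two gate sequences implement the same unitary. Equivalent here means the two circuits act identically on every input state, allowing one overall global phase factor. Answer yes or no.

Yes — the two circuits implement the same unitary up to a global phase.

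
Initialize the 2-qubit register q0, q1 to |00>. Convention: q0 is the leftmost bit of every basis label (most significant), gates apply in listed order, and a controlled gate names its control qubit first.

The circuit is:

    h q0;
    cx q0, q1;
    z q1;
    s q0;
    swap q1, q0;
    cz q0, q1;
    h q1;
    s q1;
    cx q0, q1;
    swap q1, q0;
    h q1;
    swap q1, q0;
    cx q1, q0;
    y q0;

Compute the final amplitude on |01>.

|01> carries amplitude sqrt(2)/2 in the final state.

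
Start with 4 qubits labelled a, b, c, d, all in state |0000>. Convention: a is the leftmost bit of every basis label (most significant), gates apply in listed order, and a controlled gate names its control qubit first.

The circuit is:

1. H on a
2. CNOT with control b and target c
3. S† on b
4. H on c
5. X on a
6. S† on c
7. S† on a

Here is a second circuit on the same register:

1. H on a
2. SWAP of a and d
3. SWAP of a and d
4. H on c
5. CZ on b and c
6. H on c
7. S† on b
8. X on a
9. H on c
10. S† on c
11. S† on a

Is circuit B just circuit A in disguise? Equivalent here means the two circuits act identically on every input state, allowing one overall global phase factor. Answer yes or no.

Yes: on every input state the two circuits agree up to one overall phase factor.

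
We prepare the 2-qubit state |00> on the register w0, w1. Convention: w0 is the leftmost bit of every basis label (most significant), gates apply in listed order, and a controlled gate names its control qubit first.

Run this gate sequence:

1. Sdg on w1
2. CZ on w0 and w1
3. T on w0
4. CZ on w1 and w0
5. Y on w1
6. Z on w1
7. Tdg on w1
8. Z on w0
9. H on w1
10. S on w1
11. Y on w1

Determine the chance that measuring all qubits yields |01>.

The probability of measuring |01> is 1/2.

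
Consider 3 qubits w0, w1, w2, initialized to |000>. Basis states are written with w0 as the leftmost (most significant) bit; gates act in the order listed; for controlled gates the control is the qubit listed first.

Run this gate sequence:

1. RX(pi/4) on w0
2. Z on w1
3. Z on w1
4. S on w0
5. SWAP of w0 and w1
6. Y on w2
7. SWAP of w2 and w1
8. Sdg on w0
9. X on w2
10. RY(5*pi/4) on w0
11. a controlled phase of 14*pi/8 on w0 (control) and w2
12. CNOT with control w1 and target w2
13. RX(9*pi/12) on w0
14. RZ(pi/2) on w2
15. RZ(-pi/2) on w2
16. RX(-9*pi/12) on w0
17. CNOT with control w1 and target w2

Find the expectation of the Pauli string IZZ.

The observable IZZ averages to sqrt(2)/2. Key observation: steps 12-17 multiply out to the identity, so the circuit reduces to the remaining gates.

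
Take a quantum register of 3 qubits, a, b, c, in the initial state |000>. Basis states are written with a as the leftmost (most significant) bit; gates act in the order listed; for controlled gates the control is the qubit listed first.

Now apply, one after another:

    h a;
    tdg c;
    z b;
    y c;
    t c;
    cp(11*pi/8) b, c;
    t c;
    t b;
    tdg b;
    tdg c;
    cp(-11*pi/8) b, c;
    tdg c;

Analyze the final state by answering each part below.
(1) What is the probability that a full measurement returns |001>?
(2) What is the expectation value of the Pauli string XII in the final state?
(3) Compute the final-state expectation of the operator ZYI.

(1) The probability of measuring |001> is 1/2. Key observation: steps 5-12 multiply out to the identity, so the circuit reduces to the remaining gates.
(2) The observable XII averages to 1.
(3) The observable ZYI averages to 0.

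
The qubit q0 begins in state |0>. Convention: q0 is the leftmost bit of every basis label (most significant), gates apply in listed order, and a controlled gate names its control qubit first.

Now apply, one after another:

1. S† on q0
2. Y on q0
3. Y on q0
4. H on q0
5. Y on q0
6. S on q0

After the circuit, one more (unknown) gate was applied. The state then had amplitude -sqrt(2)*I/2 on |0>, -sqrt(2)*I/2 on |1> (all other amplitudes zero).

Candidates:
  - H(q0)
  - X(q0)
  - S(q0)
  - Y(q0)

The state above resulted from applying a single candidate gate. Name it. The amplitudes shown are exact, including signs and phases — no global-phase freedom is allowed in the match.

The unique candidate consistent with the amplitudes is S(q0).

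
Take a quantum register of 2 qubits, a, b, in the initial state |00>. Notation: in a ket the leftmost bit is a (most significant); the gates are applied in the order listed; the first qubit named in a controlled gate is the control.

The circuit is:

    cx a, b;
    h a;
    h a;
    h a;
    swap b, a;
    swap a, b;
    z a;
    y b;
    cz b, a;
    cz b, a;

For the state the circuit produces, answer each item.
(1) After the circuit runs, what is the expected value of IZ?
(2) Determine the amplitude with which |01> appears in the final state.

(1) The observable IZ averages to -1.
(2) |01> carries amplitude sqrt(2)*I/2 in the final state.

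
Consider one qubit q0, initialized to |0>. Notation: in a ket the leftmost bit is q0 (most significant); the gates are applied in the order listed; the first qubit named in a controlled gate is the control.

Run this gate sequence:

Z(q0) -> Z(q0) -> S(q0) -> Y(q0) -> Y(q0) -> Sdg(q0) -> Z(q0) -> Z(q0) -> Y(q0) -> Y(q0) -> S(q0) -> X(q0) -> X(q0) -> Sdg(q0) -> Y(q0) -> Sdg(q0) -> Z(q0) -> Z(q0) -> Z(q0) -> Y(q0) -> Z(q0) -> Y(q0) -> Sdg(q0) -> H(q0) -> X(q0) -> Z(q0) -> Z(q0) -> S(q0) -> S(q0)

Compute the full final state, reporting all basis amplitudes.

The resulting statevector has amplitude -sqrt(2)*I/2 on |0>, -sqrt(2)*I/2 on |1>.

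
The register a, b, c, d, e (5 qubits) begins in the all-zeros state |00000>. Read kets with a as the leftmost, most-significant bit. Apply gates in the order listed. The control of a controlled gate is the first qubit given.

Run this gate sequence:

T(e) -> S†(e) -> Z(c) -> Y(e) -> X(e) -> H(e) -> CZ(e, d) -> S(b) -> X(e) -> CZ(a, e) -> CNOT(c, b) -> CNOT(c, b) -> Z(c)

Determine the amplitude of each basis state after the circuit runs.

After the circuit, the state carries amplitude sqrt(2)*I/2 on |00000>, sqrt(2)*I/2 on |00001>, and 0 on every other basis state. Key observation: the block from step 11 through step 12 cancels to the identity and can be dropped.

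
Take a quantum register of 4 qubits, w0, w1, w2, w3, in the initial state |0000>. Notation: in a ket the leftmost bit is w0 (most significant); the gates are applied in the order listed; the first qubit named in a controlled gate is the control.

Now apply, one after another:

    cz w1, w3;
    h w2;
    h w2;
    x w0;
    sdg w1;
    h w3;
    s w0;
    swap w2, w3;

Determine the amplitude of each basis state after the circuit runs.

The resulting statevector has amplitude sqrt(2)*I/2 on |1000>, sqrt(2)*I/2 on |1010>, and 0 on every other basis state. Key observation: steps 2-3 multiply out to the identity, so the circuit reduces to the remaining gates.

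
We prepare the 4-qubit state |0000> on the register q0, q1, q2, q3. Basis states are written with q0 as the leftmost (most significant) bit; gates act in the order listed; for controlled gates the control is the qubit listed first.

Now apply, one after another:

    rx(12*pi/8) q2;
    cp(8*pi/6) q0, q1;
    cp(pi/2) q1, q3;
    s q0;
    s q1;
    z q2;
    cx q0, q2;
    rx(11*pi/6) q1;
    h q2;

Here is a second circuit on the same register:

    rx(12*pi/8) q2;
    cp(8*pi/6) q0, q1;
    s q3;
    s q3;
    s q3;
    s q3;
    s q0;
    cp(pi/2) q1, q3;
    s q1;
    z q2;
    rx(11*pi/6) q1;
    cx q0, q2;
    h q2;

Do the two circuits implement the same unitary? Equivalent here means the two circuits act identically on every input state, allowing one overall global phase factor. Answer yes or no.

Yes — the two circuits implement the same unitary up to a global phase.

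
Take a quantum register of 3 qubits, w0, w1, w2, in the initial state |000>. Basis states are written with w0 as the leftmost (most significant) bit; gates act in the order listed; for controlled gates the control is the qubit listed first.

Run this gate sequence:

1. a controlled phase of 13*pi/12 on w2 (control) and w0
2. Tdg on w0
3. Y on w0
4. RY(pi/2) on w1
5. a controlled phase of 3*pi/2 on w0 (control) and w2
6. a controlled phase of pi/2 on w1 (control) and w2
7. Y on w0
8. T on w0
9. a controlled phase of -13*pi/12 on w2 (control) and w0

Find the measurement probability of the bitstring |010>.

A full measurement returns |010> with probability 1/2.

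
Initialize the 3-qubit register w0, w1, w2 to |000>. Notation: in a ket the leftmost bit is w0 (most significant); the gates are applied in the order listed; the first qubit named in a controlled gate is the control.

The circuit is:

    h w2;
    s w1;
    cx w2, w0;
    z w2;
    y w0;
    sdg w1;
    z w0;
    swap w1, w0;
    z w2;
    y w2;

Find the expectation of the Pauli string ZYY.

The observable ZYY averages to 1.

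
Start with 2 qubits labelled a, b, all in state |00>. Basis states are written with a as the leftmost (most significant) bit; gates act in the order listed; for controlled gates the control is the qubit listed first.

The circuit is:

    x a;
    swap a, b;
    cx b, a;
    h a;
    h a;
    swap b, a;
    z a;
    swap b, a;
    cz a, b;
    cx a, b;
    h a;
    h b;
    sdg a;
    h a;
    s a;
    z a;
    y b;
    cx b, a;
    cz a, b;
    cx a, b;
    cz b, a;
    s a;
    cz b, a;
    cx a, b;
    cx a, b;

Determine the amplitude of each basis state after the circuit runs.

After the circuit, the state carries amplitude sqrt(2)*(1 - I)/4 on |00>, sqrt(2)*(1 - I)/4 on |01>, sqrt(2)*(1 + I)/4 on |10>, sqrt(2)*(-1 - I)/4 on |11>.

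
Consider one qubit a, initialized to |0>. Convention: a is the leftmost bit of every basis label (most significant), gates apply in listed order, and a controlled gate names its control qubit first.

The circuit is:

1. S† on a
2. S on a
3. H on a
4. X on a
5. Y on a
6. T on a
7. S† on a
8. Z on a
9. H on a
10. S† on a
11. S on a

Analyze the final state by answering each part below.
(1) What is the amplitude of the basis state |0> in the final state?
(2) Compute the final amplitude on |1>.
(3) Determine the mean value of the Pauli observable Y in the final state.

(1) The amplitude on |0> is -I/2 - exp(I*pi/4)/2.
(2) The final state's coefficient on |1> equals -I/2 + exp(I*pi/4)/2.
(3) The expectation value of Y is sqrt(2)/2.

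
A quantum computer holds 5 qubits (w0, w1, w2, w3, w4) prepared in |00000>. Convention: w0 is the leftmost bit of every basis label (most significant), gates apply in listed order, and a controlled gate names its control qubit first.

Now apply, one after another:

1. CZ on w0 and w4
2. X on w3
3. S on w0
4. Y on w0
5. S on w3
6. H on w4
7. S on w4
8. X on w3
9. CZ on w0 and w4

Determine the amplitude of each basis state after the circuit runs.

The final amplitudes are -sqrt(2)/2 on |10000>, sqrt(2)*I/2 on |10001>, and 0 on every other basis state.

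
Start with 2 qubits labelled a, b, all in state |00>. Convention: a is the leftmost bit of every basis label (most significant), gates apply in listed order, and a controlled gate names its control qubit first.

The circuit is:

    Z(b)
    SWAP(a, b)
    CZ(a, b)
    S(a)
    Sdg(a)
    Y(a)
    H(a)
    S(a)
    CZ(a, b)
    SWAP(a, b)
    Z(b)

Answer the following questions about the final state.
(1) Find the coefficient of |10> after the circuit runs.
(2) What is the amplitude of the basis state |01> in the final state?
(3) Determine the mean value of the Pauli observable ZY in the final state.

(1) |10> carries amplitude 0 in the final state.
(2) The final state's coefficient on |01> equals -sqrt(2)/2.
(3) The observable ZY averages to 1.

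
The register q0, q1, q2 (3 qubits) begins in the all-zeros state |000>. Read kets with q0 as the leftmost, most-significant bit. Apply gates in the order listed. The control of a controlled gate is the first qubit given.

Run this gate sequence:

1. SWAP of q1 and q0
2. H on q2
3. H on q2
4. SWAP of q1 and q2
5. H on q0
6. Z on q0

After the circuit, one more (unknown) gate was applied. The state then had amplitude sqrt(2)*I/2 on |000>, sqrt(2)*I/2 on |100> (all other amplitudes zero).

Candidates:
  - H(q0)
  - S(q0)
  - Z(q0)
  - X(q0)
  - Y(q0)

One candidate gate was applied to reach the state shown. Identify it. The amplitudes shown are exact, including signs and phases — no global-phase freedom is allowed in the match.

It was Y(q0) that produced the state shown.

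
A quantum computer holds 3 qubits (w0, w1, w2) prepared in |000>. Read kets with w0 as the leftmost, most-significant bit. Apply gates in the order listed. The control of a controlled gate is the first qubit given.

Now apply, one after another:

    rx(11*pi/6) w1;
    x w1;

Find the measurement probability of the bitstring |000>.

Outcome |000> occurs with probability 1/2 - sqrt(3)/4.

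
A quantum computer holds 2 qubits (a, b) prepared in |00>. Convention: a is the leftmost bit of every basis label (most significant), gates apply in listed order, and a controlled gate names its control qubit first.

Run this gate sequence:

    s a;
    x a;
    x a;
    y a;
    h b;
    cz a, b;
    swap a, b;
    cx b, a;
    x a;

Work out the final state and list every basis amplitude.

The final amplitudes are 0 on |00>, sqrt(2)*I/2 on |01>, 0 on |10>, -sqrt(2)*I/2 on |11>.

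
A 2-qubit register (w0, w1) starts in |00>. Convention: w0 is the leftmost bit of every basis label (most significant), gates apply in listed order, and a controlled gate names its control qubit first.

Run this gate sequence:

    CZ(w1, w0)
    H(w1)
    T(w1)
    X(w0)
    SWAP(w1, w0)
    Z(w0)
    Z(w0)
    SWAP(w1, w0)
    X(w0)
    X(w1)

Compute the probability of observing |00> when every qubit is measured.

A full measurement returns |00> with probability 1/2.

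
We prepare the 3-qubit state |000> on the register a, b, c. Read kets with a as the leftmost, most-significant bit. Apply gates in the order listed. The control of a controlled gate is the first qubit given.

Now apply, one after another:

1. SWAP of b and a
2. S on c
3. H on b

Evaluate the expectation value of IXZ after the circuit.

In the final state, IXZ has expectation 1.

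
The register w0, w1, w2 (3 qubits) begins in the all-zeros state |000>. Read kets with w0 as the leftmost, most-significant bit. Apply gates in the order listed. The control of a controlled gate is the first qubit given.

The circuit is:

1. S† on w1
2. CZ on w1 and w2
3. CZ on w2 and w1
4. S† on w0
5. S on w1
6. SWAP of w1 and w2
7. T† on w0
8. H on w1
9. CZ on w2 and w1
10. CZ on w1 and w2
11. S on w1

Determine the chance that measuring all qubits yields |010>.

Outcome |010> occurs with probability 1/2.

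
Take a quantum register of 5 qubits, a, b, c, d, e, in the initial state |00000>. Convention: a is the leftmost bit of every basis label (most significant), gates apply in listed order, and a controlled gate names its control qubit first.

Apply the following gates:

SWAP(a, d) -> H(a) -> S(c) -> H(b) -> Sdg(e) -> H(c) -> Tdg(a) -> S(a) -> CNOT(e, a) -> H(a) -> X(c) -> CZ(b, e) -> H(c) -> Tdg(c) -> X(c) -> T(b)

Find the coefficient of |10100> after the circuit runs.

|10100> carries amplitude sqrt(2)*(1 - exp(I*pi/4))/4 in the final state.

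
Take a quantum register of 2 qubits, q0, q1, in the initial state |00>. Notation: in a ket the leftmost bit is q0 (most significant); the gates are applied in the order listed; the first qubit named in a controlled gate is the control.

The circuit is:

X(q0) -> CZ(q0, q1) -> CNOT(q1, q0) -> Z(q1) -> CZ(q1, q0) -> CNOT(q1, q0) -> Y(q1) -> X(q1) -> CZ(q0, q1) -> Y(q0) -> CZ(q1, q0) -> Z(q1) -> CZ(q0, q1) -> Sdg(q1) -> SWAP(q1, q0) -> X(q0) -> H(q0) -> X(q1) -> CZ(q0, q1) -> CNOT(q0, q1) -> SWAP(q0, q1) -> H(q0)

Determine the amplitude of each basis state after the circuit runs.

After the circuit, the state carries amplitude 1/2 on |00>, 1/2 on |01>, -1/2 on |10>, 1/2 on |11>.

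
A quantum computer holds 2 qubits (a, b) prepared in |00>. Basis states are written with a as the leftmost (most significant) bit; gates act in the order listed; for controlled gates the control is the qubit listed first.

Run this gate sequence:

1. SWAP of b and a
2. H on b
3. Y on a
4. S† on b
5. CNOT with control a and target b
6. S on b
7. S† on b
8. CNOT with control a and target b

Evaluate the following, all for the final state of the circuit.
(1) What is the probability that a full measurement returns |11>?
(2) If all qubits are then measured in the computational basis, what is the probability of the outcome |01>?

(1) The probability of measuring |11> is 1/2. Key observation: steps 5-8 multiply out to the identity, so the circuit reduces to the remaining gates.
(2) The probability of measuring |01> is 0.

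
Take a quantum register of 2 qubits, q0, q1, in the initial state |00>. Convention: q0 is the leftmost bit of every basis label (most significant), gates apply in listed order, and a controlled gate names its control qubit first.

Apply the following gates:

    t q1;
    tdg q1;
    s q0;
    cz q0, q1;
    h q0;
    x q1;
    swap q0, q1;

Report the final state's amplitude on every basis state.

After the circuit, the state carries amplitude 0 on |00>, 0 on |01>, sqrt(2)/2 on |10>, sqrt(2)/2 on |11>.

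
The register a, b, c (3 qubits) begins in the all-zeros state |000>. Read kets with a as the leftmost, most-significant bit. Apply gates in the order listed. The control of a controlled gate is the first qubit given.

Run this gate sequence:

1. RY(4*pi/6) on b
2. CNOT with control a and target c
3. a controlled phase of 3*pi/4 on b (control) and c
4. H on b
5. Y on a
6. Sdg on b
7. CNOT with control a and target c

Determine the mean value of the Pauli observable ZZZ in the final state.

The observable ZZZ averages to sqrt(3)/2.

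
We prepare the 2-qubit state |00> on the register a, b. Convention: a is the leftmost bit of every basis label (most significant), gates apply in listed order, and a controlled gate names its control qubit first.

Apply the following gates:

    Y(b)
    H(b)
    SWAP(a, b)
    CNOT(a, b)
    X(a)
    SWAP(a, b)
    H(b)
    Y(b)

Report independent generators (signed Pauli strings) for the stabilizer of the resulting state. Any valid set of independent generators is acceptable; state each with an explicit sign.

One valid set of independent stabilizer generators is +XZ, +ZX (any independent generating set of the same group is equally correct).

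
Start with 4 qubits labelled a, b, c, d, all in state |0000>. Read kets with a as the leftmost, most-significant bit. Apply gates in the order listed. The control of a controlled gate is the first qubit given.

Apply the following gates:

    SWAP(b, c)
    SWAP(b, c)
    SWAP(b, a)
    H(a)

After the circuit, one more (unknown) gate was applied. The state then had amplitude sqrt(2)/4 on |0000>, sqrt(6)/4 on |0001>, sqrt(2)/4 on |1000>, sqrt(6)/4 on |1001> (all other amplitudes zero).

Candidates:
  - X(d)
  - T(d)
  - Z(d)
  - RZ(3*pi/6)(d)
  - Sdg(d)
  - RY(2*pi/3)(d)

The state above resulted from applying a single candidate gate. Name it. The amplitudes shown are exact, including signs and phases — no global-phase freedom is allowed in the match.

It was RY(2*pi/3)(d) that produced the state shown. Key observation: the block from step 1 through step 2 cancels to the identity and can be dropped.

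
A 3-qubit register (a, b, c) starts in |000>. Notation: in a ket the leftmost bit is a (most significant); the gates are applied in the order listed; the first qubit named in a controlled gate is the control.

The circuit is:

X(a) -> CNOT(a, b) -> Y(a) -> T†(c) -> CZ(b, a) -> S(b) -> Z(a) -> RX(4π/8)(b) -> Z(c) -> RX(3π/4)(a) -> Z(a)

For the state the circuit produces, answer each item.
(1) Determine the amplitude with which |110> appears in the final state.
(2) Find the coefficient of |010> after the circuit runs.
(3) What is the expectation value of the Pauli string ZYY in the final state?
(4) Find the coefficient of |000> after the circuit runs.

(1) The final state's coefficient on |110> equals I*sqrt(2*sqrt(2) + 4)/4.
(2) The amplitude on |010> is sqrt(4 - 2*sqrt(2))/4.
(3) The observable ZYY averages to 0.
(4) The final state's coefficient on |000> equals -I*sqrt(4 - 2*sqrt(2))/4.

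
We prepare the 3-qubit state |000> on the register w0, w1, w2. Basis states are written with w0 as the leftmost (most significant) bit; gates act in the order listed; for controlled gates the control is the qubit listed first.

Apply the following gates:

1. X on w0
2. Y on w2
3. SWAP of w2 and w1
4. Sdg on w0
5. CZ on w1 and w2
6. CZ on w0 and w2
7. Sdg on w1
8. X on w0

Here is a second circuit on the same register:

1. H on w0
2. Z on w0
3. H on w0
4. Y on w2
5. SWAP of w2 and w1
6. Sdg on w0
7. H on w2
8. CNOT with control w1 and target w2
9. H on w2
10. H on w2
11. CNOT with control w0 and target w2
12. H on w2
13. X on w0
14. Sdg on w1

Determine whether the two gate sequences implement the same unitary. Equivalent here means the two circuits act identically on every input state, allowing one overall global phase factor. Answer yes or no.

Yes, they are equivalent — the unitaries differ by at most a global phase.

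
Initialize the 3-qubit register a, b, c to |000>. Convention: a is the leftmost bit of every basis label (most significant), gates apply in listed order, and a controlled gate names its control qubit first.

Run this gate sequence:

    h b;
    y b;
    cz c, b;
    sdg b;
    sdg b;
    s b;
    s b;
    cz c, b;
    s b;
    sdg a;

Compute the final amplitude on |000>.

|000> carries amplitude -sqrt(2)*I/2 in the final state. Key observation: gates 3-8 undo each other exactly, leaving only the rest of the circuit to track.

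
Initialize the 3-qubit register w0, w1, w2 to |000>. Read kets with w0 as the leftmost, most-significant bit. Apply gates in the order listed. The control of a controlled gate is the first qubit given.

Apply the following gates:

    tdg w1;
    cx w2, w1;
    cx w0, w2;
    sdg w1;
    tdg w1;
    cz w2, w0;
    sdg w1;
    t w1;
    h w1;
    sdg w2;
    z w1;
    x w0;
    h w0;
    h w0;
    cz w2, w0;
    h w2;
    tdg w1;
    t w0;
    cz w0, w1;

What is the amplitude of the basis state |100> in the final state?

The amplitude on |100> is exp(I*pi/4)/2.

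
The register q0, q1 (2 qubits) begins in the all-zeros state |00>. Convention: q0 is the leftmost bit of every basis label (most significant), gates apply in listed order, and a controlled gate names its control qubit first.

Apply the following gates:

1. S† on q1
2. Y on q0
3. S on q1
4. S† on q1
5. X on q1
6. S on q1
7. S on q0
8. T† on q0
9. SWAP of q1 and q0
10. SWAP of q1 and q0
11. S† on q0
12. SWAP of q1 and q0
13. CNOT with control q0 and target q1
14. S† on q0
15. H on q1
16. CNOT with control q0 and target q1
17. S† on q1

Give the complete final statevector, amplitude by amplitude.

The resulting statevector has amplitude 0 on |00>, 0 on |01>, sqrt(2)*exp(I*pi/4)/2 on |10>, -sqrt(2)*exp(3*I*pi/4)/2 on |11>. Key observation: the block from step 9 through step 10 cancels to the identity and can be dropped.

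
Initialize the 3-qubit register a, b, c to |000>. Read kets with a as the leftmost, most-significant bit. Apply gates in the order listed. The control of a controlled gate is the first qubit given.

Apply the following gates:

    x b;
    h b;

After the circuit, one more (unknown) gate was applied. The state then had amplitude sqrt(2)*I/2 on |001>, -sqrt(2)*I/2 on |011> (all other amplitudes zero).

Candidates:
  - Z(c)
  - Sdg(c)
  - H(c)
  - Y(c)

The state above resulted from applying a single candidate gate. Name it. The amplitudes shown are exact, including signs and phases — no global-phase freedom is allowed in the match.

The applied gate was Y(c).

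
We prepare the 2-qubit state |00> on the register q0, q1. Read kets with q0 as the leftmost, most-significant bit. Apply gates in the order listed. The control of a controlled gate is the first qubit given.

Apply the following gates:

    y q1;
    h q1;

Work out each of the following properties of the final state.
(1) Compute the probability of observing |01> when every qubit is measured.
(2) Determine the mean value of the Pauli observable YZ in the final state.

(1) A full measurement returns |01> with probability 1/2.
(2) The expectation value of YZ is 0.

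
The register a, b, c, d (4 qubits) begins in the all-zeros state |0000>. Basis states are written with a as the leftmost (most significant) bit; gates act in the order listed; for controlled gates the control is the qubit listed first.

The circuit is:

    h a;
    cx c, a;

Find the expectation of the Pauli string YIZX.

The observable YIZX averages to 0.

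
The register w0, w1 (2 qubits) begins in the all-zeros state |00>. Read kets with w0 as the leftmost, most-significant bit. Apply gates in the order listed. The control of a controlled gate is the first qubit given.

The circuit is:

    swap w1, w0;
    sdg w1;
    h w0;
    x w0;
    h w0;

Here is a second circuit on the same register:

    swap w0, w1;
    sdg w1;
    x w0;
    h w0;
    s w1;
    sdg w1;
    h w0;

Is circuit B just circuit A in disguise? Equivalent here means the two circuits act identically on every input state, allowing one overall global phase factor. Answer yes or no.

No: there is an input state on which the two circuits produce genuinely different outputs (not merely differing by a phase).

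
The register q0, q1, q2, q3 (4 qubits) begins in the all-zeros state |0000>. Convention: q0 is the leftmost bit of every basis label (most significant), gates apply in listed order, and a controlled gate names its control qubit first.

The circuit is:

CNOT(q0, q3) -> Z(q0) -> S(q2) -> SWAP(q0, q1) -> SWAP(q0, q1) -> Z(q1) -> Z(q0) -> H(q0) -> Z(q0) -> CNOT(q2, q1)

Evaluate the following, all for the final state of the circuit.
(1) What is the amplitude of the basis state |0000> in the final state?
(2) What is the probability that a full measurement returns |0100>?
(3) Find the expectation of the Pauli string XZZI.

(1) |0000> carries amplitude sqrt(2)/2 in the final state.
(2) The probability of measuring |0100> is 0.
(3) The observable XZZI averages to -1.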